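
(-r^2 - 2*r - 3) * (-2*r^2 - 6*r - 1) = 2*r^4 + 10*r^3 + 19*r^2 + 20*r + 3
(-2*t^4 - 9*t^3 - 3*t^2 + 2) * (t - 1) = -2*t^5 - 7*t^4 + 6*t^3 + 3*t^2 + 2*t - 2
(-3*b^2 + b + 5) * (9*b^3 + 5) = -27*b^5 + 9*b^4 + 45*b^3 - 15*b^2 + 5*b + 25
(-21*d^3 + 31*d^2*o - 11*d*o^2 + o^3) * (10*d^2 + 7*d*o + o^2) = -210*d^5 + 163*d^4*o + 86*d^3*o^2 - 36*d^2*o^3 - 4*d*o^4 + o^5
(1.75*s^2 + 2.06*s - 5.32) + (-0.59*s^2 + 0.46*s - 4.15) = 1.16*s^2 + 2.52*s - 9.47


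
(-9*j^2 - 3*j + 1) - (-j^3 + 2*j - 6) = j^3 - 9*j^2 - 5*j + 7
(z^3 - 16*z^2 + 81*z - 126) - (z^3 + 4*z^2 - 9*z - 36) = -20*z^2 + 90*z - 90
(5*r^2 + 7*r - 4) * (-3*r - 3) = -15*r^3 - 36*r^2 - 9*r + 12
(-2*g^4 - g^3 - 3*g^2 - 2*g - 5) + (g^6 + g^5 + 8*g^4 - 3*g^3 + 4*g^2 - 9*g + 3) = g^6 + g^5 + 6*g^4 - 4*g^3 + g^2 - 11*g - 2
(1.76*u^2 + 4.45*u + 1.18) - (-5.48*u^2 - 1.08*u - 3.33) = 7.24*u^2 + 5.53*u + 4.51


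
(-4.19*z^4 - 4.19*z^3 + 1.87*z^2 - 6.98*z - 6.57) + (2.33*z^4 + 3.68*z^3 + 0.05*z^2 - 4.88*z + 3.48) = -1.86*z^4 - 0.51*z^3 + 1.92*z^2 - 11.86*z - 3.09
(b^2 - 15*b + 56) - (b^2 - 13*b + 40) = 16 - 2*b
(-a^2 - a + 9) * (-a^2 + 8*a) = a^4 - 7*a^3 - 17*a^2 + 72*a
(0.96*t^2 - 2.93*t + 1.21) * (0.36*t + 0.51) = 0.3456*t^3 - 0.5652*t^2 - 1.0587*t + 0.6171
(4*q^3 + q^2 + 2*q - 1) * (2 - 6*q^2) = -24*q^5 - 6*q^4 - 4*q^3 + 8*q^2 + 4*q - 2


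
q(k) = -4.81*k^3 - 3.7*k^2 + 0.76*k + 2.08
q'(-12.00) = -1988.36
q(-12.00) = 7771.84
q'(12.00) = -2165.96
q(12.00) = -8833.28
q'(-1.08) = -8.08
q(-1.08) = 3.00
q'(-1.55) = -22.44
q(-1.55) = 9.92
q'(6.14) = -588.68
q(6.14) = -1246.14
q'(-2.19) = -52.24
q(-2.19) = 33.19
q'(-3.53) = -152.93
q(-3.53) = 164.87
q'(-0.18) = 1.62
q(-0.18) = 1.85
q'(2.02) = -73.07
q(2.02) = -51.13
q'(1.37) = -36.46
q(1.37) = -16.19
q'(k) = -14.43*k^2 - 7.4*k + 0.76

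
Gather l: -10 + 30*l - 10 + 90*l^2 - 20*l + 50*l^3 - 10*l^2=50*l^3 + 80*l^2 + 10*l - 20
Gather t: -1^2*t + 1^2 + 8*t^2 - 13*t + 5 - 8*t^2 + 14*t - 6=0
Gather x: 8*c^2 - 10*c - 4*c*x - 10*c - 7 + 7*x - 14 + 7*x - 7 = 8*c^2 - 20*c + x*(14 - 4*c) - 28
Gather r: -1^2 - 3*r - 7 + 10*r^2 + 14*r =10*r^2 + 11*r - 8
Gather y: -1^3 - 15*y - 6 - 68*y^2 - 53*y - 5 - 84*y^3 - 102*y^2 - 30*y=-84*y^3 - 170*y^2 - 98*y - 12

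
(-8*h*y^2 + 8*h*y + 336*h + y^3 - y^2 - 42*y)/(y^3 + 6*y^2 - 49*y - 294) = (-8*h + y)/(y + 7)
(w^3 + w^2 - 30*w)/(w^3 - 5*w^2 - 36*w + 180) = w/(w - 6)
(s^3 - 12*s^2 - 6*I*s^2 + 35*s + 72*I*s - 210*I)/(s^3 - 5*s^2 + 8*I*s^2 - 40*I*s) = (s^2 - s*(7 + 6*I) + 42*I)/(s*(s + 8*I))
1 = 1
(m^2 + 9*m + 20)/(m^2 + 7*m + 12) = (m + 5)/(m + 3)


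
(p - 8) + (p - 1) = 2*p - 9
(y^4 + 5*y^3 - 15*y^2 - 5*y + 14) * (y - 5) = y^5 - 40*y^3 + 70*y^2 + 39*y - 70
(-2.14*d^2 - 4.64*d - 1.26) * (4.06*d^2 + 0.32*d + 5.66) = -8.6884*d^4 - 19.5232*d^3 - 18.7128*d^2 - 26.6656*d - 7.1316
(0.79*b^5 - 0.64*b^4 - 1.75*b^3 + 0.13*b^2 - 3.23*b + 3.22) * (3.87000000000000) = 3.0573*b^5 - 2.4768*b^4 - 6.7725*b^3 + 0.5031*b^2 - 12.5001*b + 12.4614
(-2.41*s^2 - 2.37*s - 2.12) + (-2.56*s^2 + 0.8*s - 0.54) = -4.97*s^2 - 1.57*s - 2.66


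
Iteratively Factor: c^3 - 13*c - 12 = (c + 3)*(c^2 - 3*c - 4) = (c - 4)*(c + 3)*(c + 1)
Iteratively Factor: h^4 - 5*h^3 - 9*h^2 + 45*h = (h - 5)*(h^3 - 9*h) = (h - 5)*(h + 3)*(h^2 - 3*h) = h*(h - 5)*(h + 3)*(h - 3)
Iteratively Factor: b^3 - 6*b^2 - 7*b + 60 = (b - 5)*(b^2 - b - 12) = (b - 5)*(b + 3)*(b - 4)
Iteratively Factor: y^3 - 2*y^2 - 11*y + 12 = (y - 4)*(y^2 + 2*y - 3) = (y - 4)*(y - 1)*(y + 3)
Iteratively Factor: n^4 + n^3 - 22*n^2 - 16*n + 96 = (n - 2)*(n^3 + 3*n^2 - 16*n - 48) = (n - 2)*(n + 4)*(n^2 - n - 12) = (n - 4)*(n - 2)*(n + 4)*(n + 3)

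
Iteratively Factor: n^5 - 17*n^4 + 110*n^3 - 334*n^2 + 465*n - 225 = (n - 3)*(n^4 - 14*n^3 + 68*n^2 - 130*n + 75) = (n - 3)*(n - 1)*(n^3 - 13*n^2 + 55*n - 75) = (n - 5)*(n - 3)*(n - 1)*(n^2 - 8*n + 15) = (n - 5)^2*(n - 3)*(n - 1)*(n - 3)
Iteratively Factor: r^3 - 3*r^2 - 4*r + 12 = (r + 2)*(r^2 - 5*r + 6) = (r - 3)*(r + 2)*(r - 2)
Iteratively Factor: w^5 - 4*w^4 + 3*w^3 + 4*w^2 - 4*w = (w)*(w^4 - 4*w^3 + 3*w^2 + 4*w - 4) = w*(w - 1)*(w^3 - 3*w^2 + 4) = w*(w - 2)*(w - 1)*(w^2 - w - 2) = w*(w - 2)^2*(w - 1)*(w + 1)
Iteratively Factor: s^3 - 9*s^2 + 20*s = (s - 5)*(s^2 - 4*s) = s*(s - 5)*(s - 4)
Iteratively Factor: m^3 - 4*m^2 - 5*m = (m + 1)*(m^2 - 5*m) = m*(m + 1)*(m - 5)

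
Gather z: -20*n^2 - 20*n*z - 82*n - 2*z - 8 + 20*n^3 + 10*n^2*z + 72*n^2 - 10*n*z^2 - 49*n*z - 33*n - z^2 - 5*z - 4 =20*n^3 + 52*n^2 - 115*n + z^2*(-10*n - 1) + z*(10*n^2 - 69*n - 7) - 12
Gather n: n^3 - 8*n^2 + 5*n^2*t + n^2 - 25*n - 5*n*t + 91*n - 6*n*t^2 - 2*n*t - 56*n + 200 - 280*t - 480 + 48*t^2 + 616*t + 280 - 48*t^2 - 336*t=n^3 + n^2*(5*t - 7) + n*(-6*t^2 - 7*t + 10)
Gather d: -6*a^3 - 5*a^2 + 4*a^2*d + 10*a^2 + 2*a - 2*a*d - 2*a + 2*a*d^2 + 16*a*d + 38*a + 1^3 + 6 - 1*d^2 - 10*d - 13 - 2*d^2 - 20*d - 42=-6*a^3 + 5*a^2 + 38*a + d^2*(2*a - 3) + d*(4*a^2 + 14*a - 30) - 48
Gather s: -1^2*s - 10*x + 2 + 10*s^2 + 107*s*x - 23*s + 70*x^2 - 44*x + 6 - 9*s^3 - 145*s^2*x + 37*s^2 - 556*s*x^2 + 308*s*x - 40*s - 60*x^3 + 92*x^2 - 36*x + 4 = -9*s^3 + s^2*(47 - 145*x) + s*(-556*x^2 + 415*x - 64) - 60*x^3 + 162*x^2 - 90*x + 12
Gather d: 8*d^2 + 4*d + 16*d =8*d^2 + 20*d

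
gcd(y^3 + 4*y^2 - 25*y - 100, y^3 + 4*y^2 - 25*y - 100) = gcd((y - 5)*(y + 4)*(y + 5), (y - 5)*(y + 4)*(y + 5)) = y^3 + 4*y^2 - 25*y - 100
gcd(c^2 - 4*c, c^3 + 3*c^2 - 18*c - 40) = c - 4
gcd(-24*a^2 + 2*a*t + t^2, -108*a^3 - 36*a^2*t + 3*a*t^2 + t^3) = 6*a + t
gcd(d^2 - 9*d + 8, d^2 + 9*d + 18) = 1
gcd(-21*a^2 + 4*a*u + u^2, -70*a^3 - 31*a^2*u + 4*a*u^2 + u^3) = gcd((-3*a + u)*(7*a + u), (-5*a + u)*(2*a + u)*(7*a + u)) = 7*a + u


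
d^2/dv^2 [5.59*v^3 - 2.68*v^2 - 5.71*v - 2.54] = 33.54*v - 5.36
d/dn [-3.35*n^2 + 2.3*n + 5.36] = 2.3 - 6.7*n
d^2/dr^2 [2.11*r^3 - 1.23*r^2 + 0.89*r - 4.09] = 12.66*r - 2.46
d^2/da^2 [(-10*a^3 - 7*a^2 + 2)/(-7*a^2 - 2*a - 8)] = 12*(-103*a^3 - 165*a^2 + 306*a + 92)/(343*a^6 + 294*a^5 + 1260*a^4 + 680*a^3 + 1440*a^2 + 384*a + 512)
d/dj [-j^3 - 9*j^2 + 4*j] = -3*j^2 - 18*j + 4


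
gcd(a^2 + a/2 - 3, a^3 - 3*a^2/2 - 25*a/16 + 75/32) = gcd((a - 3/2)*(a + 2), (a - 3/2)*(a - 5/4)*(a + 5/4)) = a - 3/2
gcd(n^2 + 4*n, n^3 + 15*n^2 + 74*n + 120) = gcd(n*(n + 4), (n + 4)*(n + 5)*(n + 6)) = n + 4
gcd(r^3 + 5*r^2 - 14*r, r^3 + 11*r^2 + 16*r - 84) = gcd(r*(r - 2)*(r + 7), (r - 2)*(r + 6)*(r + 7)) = r^2 + 5*r - 14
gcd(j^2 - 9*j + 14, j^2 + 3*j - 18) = 1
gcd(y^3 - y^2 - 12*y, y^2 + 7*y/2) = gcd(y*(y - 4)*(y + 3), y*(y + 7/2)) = y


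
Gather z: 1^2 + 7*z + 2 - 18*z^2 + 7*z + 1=-18*z^2 + 14*z + 4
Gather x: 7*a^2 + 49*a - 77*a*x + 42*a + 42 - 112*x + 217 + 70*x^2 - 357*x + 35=7*a^2 + 91*a + 70*x^2 + x*(-77*a - 469) + 294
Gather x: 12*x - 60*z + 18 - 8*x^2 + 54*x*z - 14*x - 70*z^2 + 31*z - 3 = -8*x^2 + x*(54*z - 2) - 70*z^2 - 29*z + 15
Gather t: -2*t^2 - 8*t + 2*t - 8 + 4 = -2*t^2 - 6*t - 4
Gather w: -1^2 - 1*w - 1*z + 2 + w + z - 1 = 0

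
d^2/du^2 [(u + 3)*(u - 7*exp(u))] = -7*u*exp(u) - 35*exp(u) + 2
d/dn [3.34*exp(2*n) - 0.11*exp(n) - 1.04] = (6.68*exp(n) - 0.11)*exp(n)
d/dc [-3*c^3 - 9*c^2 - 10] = 9*c*(-c - 2)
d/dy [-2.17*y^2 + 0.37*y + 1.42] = 0.37 - 4.34*y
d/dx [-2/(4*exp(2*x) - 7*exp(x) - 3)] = (16*exp(x) - 14)*exp(x)/(-4*exp(2*x) + 7*exp(x) + 3)^2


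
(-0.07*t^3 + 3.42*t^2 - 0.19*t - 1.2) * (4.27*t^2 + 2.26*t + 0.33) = -0.2989*t^5 + 14.4452*t^4 + 6.8948*t^3 - 4.4248*t^2 - 2.7747*t - 0.396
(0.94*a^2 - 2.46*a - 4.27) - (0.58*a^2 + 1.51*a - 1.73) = 0.36*a^2 - 3.97*a - 2.54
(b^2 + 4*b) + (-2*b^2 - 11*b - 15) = -b^2 - 7*b - 15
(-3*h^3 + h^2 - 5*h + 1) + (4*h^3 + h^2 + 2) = h^3 + 2*h^2 - 5*h + 3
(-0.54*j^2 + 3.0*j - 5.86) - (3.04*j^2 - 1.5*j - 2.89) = -3.58*j^2 + 4.5*j - 2.97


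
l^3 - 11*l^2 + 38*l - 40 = (l - 5)*(l - 4)*(l - 2)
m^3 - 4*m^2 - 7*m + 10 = (m - 5)*(m - 1)*(m + 2)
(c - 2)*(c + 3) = c^2 + c - 6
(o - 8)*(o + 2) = o^2 - 6*o - 16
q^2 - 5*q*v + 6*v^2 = (q - 3*v)*(q - 2*v)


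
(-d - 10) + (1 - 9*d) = -10*d - 9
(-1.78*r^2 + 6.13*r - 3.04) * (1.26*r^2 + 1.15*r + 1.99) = -2.2428*r^4 + 5.6768*r^3 - 0.323100000000001*r^2 + 8.7027*r - 6.0496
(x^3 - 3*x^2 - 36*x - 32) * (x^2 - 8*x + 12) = x^5 - 11*x^4 + 220*x^2 - 176*x - 384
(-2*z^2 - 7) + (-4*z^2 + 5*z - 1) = -6*z^2 + 5*z - 8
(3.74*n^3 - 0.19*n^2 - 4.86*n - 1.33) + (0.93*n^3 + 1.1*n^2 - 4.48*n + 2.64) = 4.67*n^3 + 0.91*n^2 - 9.34*n + 1.31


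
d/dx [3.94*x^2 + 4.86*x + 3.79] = 7.88*x + 4.86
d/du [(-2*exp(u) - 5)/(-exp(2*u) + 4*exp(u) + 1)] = 2*(-(exp(u) - 2)*(2*exp(u) + 5) + exp(2*u) - 4*exp(u) - 1)*exp(u)/(-exp(2*u) + 4*exp(u) + 1)^2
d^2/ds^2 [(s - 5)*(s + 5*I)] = 2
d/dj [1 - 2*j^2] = -4*j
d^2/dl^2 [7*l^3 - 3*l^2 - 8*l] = 42*l - 6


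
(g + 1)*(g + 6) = g^2 + 7*g + 6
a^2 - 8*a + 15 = (a - 5)*(a - 3)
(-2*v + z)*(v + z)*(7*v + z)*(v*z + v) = -14*v^4*z - 14*v^4 - 9*v^3*z^2 - 9*v^3*z + 6*v^2*z^3 + 6*v^2*z^2 + v*z^4 + v*z^3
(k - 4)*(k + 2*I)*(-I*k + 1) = -I*k^3 + 3*k^2 + 4*I*k^2 - 12*k + 2*I*k - 8*I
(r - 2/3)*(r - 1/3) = r^2 - r + 2/9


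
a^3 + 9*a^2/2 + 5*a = a*(a + 2)*(a + 5/2)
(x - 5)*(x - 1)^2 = x^3 - 7*x^2 + 11*x - 5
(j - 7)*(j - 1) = j^2 - 8*j + 7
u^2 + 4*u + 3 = (u + 1)*(u + 3)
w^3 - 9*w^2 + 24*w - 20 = (w - 5)*(w - 2)^2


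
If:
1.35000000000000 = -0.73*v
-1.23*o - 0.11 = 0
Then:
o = -0.09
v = -1.85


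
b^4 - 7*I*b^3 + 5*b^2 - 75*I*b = b*(b - 5*I)^2*(b + 3*I)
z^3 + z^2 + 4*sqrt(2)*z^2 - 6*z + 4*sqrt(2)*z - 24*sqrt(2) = (z - 2)*(z + 3)*(z + 4*sqrt(2))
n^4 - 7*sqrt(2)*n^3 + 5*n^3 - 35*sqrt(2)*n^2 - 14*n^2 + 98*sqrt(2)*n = n*(n - 2)*(n + 7)*(n - 7*sqrt(2))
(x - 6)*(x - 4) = x^2 - 10*x + 24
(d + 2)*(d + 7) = d^2 + 9*d + 14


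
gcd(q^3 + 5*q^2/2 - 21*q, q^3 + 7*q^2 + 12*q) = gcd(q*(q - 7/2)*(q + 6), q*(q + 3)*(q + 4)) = q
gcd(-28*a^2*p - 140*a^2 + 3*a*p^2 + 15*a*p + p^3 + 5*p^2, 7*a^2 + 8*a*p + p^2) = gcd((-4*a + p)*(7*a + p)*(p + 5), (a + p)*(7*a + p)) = 7*a + p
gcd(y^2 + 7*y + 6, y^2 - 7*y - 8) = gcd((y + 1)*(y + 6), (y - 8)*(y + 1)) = y + 1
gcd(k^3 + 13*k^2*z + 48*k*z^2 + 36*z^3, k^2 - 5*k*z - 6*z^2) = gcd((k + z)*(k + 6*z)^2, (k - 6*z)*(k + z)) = k + z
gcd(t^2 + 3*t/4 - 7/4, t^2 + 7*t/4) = t + 7/4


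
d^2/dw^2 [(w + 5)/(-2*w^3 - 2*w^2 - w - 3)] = 2*(-(w + 5)*(6*w^2 + 4*w + 1)^2 + (6*w^2 + 4*w + 2*(w + 5)*(3*w + 1) + 1)*(2*w^3 + 2*w^2 + w + 3))/(2*w^3 + 2*w^2 + w + 3)^3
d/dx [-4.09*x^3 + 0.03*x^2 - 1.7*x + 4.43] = -12.27*x^2 + 0.06*x - 1.7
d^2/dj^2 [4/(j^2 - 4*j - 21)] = 8*(j^2 - 4*j - 4*(j - 2)^2 - 21)/(-j^2 + 4*j + 21)^3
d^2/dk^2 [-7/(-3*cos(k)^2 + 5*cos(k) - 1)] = 7*(36*sin(k)^4 - 31*sin(k)^2 + 245*cos(k)/4 - 45*cos(3*k)/4 - 49)/(3*sin(k)^2 + 5*cos(k) - 4)^3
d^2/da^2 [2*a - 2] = 0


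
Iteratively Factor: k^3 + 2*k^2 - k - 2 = (k - 1)*(k^2 + 3*k + 2) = (k - 1)*(k + 2)*(k + 1)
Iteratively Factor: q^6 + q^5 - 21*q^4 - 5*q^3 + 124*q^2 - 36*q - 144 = (q + 3)*(q^5 - 2*q^4 - 15*q^3 + 40*q^2 + 4*q - 48) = (q + 3)*(q + 4)*(q^4 - 6*q^3 + 9*q^2 + 4*q - 12) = (q - 2)*(q + 3)*(q + 4)*(q^3 - 4*q^2 + q + 6) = (q - 2)*(q + 1)*(q + 3)*(q + 4)*(q^2 - 5*q + 6) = (q - 2)^2*(q + 1)*(q + 3)*(q + 4)*(q - 3)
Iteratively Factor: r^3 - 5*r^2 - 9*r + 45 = (r - 5)*(r^2 - 9) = (r - 5)*(r + 3)*(r - 3)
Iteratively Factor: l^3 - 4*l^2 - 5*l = (l + 1)*(l^2 - 5*l) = l*(l + 1)*(l - 5)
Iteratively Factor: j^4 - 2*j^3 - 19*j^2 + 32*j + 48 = (j - 3)*(j^3 + j^2 - 16*j - 16) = (j - 3)*(j + 1)*(j^2 - 16) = (j - 4)*(j - 3)*(j + 1)*(j + 4)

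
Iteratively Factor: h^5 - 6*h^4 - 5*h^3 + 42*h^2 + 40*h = (h)*(h^4 - 6*h^3 - 5*h^2 + 42*h + 40) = h*(h + 2)*(h^3 - 8*h^2 + 11*h + 20) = h*(h - 5)*(h + 2)*(h^2 - 3*h - 4) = h*(h - 5)*(h - 4)*(h + 2)*(h + 1)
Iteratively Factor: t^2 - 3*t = (t)*(t - 3)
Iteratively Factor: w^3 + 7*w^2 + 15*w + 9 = (w + 3)*(w^2 + 4*w + 3) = (w + 1)*(w + 3)*(w + 3)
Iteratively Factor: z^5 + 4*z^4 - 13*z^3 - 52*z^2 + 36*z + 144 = (z - 2)*(z^4 + 6*z^3 - z^2 - 54*z - 72) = (z - 3)*(z - 2)*(z^3 + 9*z^2 + 26*z + 24) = (z - 3)*(z - 2)*(z + 2)*(z^2 + 7*z + 12) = (z - 3)*(z - 2)*(z + 2)*(z + 3)*(z + 4)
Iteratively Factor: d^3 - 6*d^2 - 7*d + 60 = (d - 4)*(d^2 - 2*d - 15) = (d - 4)*(d + 3)*(d - 5)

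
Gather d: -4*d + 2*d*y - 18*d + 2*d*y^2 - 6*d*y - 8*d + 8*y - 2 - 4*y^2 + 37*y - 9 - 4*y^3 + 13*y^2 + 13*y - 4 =d*(2*y^2 - 4*y - 30) - 4*y^3 + 9*y^2 + 58*y - 15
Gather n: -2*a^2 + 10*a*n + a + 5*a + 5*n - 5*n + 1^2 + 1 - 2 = -2*a^2 + 10*a*n + 6*a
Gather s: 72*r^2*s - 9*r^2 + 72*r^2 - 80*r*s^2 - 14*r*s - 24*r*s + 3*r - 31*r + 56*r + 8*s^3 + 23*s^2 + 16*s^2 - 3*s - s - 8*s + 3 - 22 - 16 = 63*r^2 + 28*r + 8*s^3 + s^2*(39 - 80*r) + s*(72*r^2 - 38*r - 12) - 35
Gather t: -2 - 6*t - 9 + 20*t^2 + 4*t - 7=20*t^2 - 2*t - 18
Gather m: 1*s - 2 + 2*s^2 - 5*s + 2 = 2*s^2 - 4*s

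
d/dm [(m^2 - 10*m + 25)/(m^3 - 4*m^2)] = (-m^3 + 20*m^2 - 115*m + 200)/(m^3*(m^2 - 8*m + 16))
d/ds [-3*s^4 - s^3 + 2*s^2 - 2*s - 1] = -12*s^3 - 3*s^2 + 4*s - 2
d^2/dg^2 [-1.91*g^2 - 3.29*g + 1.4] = -3.82000000000000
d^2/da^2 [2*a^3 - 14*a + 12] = 12*a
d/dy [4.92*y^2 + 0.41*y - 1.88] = 9.84*y + 0.41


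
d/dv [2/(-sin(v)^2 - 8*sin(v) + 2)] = 4*(sin(v) + 4)*cos(v)/(sin(v)^2 + 8*sin(v) - 2)^2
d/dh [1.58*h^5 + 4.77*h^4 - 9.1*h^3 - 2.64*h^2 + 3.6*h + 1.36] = 7.9*h^4 + 19.08*h^3 - 27.3*h^2 - 5.28*h + 3.6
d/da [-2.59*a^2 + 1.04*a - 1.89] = 1.04 - 5.18*a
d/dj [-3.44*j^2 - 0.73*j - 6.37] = -6.88*j - 0.73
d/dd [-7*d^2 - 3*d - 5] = -14*d - 3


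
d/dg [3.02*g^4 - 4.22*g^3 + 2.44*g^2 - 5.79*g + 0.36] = 12.08*g^3 - 12.66*g^2 + 4.88*g - 5.79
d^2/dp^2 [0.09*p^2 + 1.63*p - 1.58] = 0.180000000000000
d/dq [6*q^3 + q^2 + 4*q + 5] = 18*q^2 + 2*q + 4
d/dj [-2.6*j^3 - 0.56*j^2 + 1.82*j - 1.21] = -7.8*j^2 - 1.12*j + 1.82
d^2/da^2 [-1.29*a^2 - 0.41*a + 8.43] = -2.58000000000000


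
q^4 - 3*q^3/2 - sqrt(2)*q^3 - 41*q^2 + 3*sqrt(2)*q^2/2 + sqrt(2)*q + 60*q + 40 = (q - 2)*(q + 1/2)*(q - 5*sqrt(2))*(q + 4*sqrt(2))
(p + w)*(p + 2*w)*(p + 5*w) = p^3 + 8*p^2*w + 17*p*w^2 + 10*w^3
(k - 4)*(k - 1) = k^2 - 5*k + 4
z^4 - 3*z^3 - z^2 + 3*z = z*(z - 3)*(z - 1)*(z + 1)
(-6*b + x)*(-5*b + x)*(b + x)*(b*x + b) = 30*b^4*x + 30*b^4 + 19*b^3*x^2 + 19*b^3*x - 10*b^2*x^3 - 10*b^2*x^2 + b*x^4 + b*x^3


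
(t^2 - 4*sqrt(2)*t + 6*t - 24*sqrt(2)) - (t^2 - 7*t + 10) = -4*sqrt(2)*t + 13*t - 24*sqrt(2) - 10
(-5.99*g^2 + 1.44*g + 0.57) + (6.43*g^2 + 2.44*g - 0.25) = 0.44*g^2 + 3.88*g + 0.32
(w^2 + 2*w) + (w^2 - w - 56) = 2*w^2 + w - 56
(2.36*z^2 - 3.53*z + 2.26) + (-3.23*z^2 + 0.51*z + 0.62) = -0.87*z^2 - 3.02*z + 2.88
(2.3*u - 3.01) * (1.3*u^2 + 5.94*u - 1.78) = 2.99*u^3 + 9.749*u^2 - 21.9734*u + 5.3578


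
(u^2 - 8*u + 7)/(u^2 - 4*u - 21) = (u - 1)/(u + 3)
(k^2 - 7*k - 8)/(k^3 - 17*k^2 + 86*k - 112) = (k + 1)/(k^2 - 9*k + 14)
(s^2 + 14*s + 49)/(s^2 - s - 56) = (s + 7)/(s - 8)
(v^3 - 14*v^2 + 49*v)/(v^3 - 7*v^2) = (v - 7)/v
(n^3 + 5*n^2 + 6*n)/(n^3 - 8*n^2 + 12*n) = (n^2 + 5*n + 6)/(n^2 - 8*n + 12)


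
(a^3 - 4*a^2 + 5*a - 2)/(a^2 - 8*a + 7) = (a^2 - 3*a + 2)/(a - 7)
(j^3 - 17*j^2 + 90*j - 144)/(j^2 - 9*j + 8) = (j^2 - 9*j + 18)/(j - 1)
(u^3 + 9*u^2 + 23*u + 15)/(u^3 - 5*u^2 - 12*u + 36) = (u^2 + 6*u + 5)/(u^2 - 8*u + 12)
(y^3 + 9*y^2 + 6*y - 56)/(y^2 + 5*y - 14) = y + 4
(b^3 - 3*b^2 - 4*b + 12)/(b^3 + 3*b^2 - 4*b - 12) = (b - 3)/(b + 3)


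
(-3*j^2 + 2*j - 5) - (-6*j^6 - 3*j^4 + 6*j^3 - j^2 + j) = 6*j^6 + 3*j^4 - 6*j^3 - 2*j^2 + j - 5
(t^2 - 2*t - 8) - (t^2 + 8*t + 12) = -10*t - 20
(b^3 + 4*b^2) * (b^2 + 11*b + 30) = b^5 + 15*b^4 + 74*b^3 + 120*b^2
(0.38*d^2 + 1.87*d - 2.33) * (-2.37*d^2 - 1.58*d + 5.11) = -0.9006*d^4 - 5.0323*d^3 + 4.5093*d^2 + 13.2371*d - 11.9063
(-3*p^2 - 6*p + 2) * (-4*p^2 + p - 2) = 12*p^4 + 21*p^3 - 8*p^2 + 14*p - 4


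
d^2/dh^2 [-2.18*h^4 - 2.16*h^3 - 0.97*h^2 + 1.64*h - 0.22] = -26.16*h^2 - 12.96*h - 1.94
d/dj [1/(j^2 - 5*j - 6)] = (5 - 2*j)/(-j^2 + 5*j + 6)^2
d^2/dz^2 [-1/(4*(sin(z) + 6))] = (sin(z)^2 - 6*sin(z) - 2)/(4*(sin(z) + 6)^3)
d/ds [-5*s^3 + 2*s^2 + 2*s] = -15*s^2 + 4*s + 2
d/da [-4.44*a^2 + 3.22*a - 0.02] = 3.22 - 8.88*a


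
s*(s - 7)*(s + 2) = s^3 - 5*s^2 - 14*s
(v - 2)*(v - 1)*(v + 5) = v^3 + 2*v^2 - 13*v + 10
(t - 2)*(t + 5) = t^2 + 3*t - 10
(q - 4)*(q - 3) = q^2 - 7*q + 12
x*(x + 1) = x^2 + x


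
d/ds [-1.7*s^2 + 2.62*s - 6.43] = 2.62 - 3.4*s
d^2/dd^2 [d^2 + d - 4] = 2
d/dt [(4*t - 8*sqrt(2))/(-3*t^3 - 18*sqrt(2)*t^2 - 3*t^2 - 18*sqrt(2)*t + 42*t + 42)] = 4*(-t^3 - 6*sqrt(2)*t^2 - t^2 - 6*sqrt(2)*t + 14*t + (t - 2*sqrt(2))*(3*t^2 + 2*t + 12*sqrt(2)*t - 14 + 6*sqrt(2)) + 14)/(3*(t^3 + t^2 + 6*sqrt(2)*t^2 - 14*t + 6*sqrt(2)*t - 14)^2)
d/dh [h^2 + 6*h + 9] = 2*h + 6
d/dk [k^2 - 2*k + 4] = 2*k - 2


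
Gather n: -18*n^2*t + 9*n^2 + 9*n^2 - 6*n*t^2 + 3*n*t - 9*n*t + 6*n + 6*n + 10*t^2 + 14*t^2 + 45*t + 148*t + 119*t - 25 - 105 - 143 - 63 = n^2*(18 - 18*t) + n*(-6*t^2 - 6*t + 12) + 24*t^2 + 312*t - 336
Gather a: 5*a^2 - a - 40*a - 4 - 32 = 5*a^2 - 41*a - 36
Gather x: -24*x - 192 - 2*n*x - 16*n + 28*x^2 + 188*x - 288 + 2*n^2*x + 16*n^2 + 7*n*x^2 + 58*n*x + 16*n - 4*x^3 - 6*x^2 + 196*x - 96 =16*n^2 - 4*x^3 + x^2*(7*n + 22) + x*(2*n^2 + 56*n + 360) - 576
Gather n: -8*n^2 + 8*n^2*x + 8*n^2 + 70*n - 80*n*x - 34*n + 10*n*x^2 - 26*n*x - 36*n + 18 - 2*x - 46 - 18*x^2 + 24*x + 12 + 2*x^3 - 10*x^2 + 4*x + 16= 8*n^2*x + n*(10*x^2 - 106*x) + 2*x^3 - 28*x^2 + 26*x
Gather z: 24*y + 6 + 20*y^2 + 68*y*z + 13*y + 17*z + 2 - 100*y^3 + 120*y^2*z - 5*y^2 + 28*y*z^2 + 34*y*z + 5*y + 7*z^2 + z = -100*y^3 + 15*y^2 + 42*y + z^2*(28*y + 7) + z*(120*y^2 + 102*y + 18) + 8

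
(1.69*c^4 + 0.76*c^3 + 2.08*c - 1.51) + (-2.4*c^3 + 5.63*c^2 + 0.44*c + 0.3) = 1.69*c^4 - 1.64*c^3 + 5.63*c^2 + 2.52*c - 1.21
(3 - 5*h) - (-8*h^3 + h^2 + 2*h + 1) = 8*h^3 - h^2 - 7*h + 2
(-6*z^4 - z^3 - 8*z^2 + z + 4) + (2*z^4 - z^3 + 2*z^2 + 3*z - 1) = -4*z^4 - 2*z^3 - 6*z^2 + 4*z + 3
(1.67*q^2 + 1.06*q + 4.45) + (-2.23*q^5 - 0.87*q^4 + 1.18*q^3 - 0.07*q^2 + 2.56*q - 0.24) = -2.23*q^5 - 0.87*q^4 + 1.18*q^3 + 1.6*q^2 + 3.62*q + 4.21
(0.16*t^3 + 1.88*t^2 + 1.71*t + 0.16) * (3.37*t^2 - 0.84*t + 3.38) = 0.5392*t^5 + 6.2012*t^4 + 4.7243*t^3 + 5.4572*t^2 + 5.6454*t + 0.5408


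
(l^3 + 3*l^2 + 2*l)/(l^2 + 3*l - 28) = l*(l^2 + 3*l + 2)/(l^2 + 3*l - 28)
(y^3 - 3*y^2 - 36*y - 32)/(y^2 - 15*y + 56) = (y^2 + 5*y + 4)/(y - 7)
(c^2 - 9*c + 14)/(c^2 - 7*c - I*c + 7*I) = (c - 2)/(c - I)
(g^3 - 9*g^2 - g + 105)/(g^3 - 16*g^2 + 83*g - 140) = (g + 3)/(g - 4)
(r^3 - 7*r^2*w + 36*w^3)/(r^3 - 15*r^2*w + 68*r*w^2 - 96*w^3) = (r^2 - 4*r*w - 12*w^2)/(r^2 - 12*r*w + 32*w^2)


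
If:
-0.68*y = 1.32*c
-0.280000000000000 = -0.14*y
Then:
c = -1.03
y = 2.00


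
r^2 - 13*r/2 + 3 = (r - 6)*(r - 1/2)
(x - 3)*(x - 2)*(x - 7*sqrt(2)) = x^3 - 7*sqrt(2)*x^2 - 5*x^2 + 6*x + 35*sqrt(2)*x - 42*sqrt(2)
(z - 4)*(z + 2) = z^2 - 2*z - 8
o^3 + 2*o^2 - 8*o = o*(o - 2)*(o + 4)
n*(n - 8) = n^2 - 8*n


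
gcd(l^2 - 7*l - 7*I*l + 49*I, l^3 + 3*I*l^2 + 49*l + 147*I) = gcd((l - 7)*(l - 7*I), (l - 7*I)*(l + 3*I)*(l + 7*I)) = l - 7*I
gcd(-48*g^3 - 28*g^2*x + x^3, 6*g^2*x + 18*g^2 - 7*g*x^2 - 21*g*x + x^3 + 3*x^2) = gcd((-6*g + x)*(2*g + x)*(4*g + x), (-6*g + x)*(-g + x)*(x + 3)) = -6*g + x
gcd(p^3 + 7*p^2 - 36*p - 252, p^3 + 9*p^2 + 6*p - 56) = p + 7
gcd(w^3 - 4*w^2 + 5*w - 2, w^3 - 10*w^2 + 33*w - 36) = 1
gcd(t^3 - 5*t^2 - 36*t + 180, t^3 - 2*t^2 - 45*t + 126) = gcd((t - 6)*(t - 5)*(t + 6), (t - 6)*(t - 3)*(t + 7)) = t - 6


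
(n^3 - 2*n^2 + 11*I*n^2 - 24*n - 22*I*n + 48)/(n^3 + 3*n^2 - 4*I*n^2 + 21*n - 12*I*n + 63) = (n^2 + n*(-2 + 8*I) - 16*I)/(n^2 + n*(3 - 7*I) - 21*I)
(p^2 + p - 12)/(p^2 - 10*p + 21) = (p + 4)/(p - 7)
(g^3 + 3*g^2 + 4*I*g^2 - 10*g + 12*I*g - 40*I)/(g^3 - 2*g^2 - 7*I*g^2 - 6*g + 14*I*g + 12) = (g^2 + g*(5 + 4*I) + 20*I)/(g^2 - 7*I*g - 6)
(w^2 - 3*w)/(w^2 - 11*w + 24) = w/(w - 8)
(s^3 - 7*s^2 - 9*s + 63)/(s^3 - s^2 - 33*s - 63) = (s - 3)/(s + 3)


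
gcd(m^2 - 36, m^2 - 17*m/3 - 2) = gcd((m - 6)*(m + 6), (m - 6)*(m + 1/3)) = m - 6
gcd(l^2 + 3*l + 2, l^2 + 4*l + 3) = l + 1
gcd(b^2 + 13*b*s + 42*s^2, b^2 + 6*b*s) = b + 6*s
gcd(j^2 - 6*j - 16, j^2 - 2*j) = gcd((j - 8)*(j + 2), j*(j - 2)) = 1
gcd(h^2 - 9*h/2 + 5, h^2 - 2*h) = h - 2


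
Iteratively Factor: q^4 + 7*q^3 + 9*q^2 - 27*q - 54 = (q + 3)*(q^3 + 4*q^2 - 3*q - 18) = (q - 2)*(q + 3)*(q^2 + 6*q + 9) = (q - 2)*(q + 3)^2*(q + 3)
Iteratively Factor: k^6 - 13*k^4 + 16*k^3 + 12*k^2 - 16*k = (k - 1)*(k^5 + k^4 - 12*k^3 + 4*k^2 + 16*k) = (k - 1)*(k + 1)*(k^4 - 12*k^2 + 16*k) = (k - 2)*(k - 1)*(k + 1)*(k^3 + 2*k^2 - 8*k) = k*(k - 2)*(k - 1)*(k + 1)*(k^2 + 2*k - 8) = k*(k - 2)^2*(k - 1)*(k + 1)*(k + 4)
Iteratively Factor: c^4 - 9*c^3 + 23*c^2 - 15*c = (c - 3)*(c^3 - 6*c^2 + 5*c) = (c - 5)*(c - 3)*(c^2 - c) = c*(c - 5)*(c - 3)*(c - 1)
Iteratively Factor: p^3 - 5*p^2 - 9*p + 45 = (p + 3)*(p^2 - 8*p + 15) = (p - 3)*(p + 3)*(p - 5)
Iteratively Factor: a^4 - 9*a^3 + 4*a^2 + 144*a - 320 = (a - 5)*(a^3 - 4*a^2 - 16*a + 64) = (a - 5)*(a - 4)*(a^2 - 16) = (a - 5)*(a - 4)*(a + 4)*(a - 4)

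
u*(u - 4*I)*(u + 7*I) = u^3 + 3*I*u^2 + 28*u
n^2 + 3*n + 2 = (n + 1)*(n + 2)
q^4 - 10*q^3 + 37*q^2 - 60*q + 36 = (q - 3)^2*(q - 2)^2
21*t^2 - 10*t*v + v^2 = (-7*t + v)*(-3*t + v)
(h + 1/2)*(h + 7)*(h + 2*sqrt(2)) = h^3 + 2*sqrt(2)*h^2 + 15*h^2/2 + 7*h/2 + 15*sqrt(2)*h + 7*sqrt(2)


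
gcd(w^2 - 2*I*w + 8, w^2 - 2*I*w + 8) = w^2 - 2*I*w + 8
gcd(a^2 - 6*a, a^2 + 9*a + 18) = 1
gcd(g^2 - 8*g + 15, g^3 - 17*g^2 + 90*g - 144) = g - 3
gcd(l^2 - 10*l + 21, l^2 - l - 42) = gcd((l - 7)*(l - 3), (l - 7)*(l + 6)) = l - 7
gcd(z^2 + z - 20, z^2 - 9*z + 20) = z - 4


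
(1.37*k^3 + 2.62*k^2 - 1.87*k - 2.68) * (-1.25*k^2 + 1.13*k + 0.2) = -1.7125*k^5 - 1.7269*k^4 + 5.5721*k^3 + 1.7609*k^2 - 3.4024*k - 0.536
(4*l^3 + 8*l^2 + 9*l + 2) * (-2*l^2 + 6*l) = -8*l^5 + 8*l^4 + 30*l^3 + 50*l^2 + 12*l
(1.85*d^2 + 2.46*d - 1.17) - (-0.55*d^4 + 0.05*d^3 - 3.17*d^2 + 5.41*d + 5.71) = 0.55*d^4 - 0.05*d^3 + 5.02*d^2 - 2.95*d - 6.88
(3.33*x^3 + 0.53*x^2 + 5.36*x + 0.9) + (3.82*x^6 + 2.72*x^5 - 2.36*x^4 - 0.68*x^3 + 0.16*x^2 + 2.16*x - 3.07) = 3.82*x^6 + 2.72*x^5 - 2.36*x^4 + 2.65*x^3 + 0.69*x^2 + 7.52*x - 2.17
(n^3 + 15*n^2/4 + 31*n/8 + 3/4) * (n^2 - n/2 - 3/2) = n^5 + 13*n^4/4 + n^3/2 - 109*n^2/16 - 99*n/16 - 9/8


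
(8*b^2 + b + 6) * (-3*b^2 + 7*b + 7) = -24*b^4 + 53*b^3 + 45*b^2 + 49*b + 42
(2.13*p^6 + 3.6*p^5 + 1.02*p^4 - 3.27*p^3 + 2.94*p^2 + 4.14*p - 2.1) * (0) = 0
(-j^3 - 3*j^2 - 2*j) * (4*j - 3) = -4*j^4 - 9*j^3 + j^2 + 6*j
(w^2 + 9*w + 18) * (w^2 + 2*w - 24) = w^4 + 11*w^3 + 12*w^2 - 180*w - 432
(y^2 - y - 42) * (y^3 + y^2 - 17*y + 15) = y^5 - 60*y^3 - 10*y^2 + 699*y - 630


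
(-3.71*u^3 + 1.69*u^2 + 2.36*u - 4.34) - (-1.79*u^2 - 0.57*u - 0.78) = -3.71*u^3 + 3.48*u^2 + 2.93*u - 3.56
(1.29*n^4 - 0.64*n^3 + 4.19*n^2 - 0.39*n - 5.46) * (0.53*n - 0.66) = 0.6837*n^5 - 1.1906*n^4 + 2.6431*n^3 - 2.9721*n^2 - 2.6364*n + 3.6036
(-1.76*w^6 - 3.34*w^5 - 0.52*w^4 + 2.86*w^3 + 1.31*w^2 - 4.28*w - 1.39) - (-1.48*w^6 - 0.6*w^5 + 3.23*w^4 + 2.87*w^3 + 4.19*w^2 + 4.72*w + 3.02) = -0.28*w^6 - 2.74*w^5 - 3.75*w^4 - 0.0100000000000002*w^3 - 2.88*w^2 - 9.0*w - 4.41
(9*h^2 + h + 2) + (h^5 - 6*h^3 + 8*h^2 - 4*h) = h^5 - 6*h^3 + 17*h^2 - 3*h + 2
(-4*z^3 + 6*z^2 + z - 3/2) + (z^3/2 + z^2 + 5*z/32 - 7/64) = -7*z^3/2 + 7*z^2 + 37*z/32 - 103/64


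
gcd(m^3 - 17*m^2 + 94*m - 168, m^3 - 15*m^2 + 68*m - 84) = m^2 - 13*m + 42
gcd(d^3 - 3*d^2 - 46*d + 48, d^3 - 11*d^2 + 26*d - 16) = d^2 - 9*d + 8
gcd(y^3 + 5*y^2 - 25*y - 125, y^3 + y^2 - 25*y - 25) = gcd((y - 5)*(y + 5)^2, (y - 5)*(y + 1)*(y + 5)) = y^2 - 25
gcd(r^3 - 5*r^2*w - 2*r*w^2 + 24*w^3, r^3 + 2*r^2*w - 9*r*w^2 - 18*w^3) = r^2 - r*w - 6*w^2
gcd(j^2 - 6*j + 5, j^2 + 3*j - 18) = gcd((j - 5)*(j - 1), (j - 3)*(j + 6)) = 1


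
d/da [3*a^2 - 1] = 6*a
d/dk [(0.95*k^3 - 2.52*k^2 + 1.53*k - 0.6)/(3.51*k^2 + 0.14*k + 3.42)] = (3.3345*k^4 + 0.266000000000002*k^3 + 4.0239*k^2 - 13.0248*k + 5.3166)/(12.3201*k^4 + 0.9828*k^3 + 24.028*k^2 + 0.9576*k + 11.6964)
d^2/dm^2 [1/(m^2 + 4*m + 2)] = 2*(-m^2 - 4*m + 4*(m + 2)^2 - 2)/(m^2 + 4*m + 2)^3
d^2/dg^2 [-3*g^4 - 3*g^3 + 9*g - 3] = 18*g*(-2*g - 1)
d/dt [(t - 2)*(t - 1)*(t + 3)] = 3*t^2 - 7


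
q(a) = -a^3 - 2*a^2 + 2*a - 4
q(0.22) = -3.67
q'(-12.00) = -382.00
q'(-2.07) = -2.57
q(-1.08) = -7.23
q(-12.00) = 1412.00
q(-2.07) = -7.84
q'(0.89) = -3.94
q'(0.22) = 0.97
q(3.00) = -43.00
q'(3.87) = -58.41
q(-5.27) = 76.28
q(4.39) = -118.37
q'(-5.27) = -60.24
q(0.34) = -3.59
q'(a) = -3*a^2 - 4*a + 2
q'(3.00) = -37.00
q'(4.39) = -73.38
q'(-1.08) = 2.82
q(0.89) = -4.51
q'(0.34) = 0.29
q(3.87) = -84.17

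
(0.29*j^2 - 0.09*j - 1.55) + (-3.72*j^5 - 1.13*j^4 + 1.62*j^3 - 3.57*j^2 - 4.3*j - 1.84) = -3.72*j^5 - 1.13*j^4 + 1.62*j^3 - 3.28*j^2 - 4.39*j - 3.39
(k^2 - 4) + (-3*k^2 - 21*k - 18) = -2*k^2 - 21*k - 22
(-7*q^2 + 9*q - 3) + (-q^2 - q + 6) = -8*q^2 + 8*q + 3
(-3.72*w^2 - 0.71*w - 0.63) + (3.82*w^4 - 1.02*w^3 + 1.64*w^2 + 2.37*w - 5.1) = 3.82*w^4 - 1.02*w^3 - 2.08*w^2 + 1.66*w - 5.73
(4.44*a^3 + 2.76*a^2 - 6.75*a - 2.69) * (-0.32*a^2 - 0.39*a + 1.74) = -1.4208*a^5 - 2.6148*a^4 + 8.8092*a^3 + 8.2957*a^2 - 10.6959*a - 4.6806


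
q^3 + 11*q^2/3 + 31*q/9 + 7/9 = (q + 1/3)*(q + 1)*(q + 7/3)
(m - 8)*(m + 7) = m^2 - m - 56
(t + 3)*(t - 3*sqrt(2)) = t^2 - 3*sqrt(2)*t + 3*t - 9*sqrt(2)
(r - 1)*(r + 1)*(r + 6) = r^3 + 6*r^2 - r - 6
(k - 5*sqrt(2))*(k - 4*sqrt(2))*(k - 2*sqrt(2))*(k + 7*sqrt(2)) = k^4 - 4*sqrt(2)*k^3 - 78*k^2 + 452*sqrt(2)*k - 1120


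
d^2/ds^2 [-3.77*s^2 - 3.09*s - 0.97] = -7.54000000000000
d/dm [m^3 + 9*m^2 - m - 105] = 3*m^2 + 18*m - 1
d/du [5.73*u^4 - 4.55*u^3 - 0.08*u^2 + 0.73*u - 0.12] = 22.92*u^3 - 13.65*u^2 - 0.16*u + 0.73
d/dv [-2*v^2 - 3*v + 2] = -4*v - 3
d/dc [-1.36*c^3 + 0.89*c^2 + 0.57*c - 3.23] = -4.08*c^2 + 1.78*c + 0.57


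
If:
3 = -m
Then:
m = -3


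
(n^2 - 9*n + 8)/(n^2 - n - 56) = (n - 1)/(n + 7)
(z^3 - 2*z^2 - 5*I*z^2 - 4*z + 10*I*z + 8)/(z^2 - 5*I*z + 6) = (z^3 + z^2*(-2 - 5*I) + z*(-4 + 10*I) + 8)/(z^2 - 5*I*z + 6)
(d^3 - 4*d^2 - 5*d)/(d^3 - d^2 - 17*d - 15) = d/(d + 3)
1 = 1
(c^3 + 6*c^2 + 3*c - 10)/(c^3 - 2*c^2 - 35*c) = (c^2 + c - 2)/(c*(c - 7))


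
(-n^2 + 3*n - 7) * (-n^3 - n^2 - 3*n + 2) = n^5 - 2*n^4 + 7*n^3 - 4*n^2 + 27*n - 14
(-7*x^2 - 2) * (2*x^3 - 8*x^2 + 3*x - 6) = -14*x^5 + 56*x^4 - 25*x^3 + 58*x^2 - 6*x + 12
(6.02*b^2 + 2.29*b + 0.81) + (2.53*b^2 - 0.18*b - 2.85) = 8.55*b^2 + 2.11*b - 2.04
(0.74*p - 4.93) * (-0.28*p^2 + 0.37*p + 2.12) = -0.2072*p^3 + 1.6542*p^2 - 0.2553*p - 10.4516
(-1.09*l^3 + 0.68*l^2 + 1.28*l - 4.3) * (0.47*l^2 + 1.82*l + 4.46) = -0.5123*l^5 - 1.6642*l^4 - 3.0222*l^3 + 3.3414*l^2 - 2.1172*l - 19.178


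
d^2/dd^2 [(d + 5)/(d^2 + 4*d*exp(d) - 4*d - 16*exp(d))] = 2*(4*(d + 5)*(2*d*exp(d) + d - 6*exp(d) - 2)^2 + (d^2 + 4*d*exp(d) - 4*d - 16*exp(d))*(-4*d*exp(d) - 2*d - (d + 5)*(2*d*exp(d) - 4*exp(d) + 1) + 12*exp(d) + 4))/(d^2 + 4*d*exp(d) - 4*d - 16*exp(d))^3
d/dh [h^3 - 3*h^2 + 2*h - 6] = 3*h^2 - 6*h + 2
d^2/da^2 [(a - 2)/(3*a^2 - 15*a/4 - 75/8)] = 32*(2*(2 - a)*(8*a - 5)^2 + (13 - 12*a)*(-8*a^2 + 10*a + 25))/(3*(-8*a^2 + 10*a + 25)^3)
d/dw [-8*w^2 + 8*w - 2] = 8 - 16*w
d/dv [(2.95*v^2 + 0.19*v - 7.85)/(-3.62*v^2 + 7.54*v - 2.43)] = (22.9308*v^2 - 71.171*v + 58.7273)/(13.1044*v^4 - 54.5896*v^3 + 74.4448*v^2 - 36.6444*v + 5.9049)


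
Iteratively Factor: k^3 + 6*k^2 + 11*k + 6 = (k + 3)*(k^2 + 3*k + 2) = (k + 1)*(k + 3)*(k + 2)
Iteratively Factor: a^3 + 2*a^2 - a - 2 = (a + 1)*(a^2 + a - 2) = (a + 1)*(a + 2)*(a - 1)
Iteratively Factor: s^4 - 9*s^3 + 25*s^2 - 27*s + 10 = (s - 1)*(s^3 - 8*s^2 + 17*s - 10) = (s - 5)*(s - 1)*(s^2 - 3*s + 2) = (s - 5)*(s - 2)*(s - 1)*(s - 1)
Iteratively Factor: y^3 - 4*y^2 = (y)*(y^2 - 4*y) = y^2*(y - 4)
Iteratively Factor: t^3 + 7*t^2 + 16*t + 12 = (t + 3)*(t^2 + 4*t + 4) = (t + 2)*(t + 3)*(t + 2)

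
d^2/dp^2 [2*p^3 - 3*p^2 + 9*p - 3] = 12*p - 6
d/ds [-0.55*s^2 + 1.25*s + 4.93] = 1.25 - 1.1*s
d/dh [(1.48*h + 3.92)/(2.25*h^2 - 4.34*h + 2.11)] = (-3.33*h^2 - 17.64*h + 20.1356)/(5.0625*h^4 - 19.53*h^3 + 28.3306*h^2 - 18.3148*h + 4.4521)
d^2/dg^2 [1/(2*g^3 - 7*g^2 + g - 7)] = 2*((7 - 6*g)*(2*g^3 - 7*g^2 + g - 7) + (6*g^2 - 14*g + 1)^2)/(2*g^3 - 7*g^2 + g - 7)^3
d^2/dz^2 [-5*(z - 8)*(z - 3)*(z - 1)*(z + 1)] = -60*z^2 + 330*z - 230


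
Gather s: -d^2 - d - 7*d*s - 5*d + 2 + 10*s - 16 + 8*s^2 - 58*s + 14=-d^2 - 6*d + 8*s^2 + s*(-7*d - 48)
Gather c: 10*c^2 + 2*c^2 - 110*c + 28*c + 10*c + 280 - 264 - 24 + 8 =12*c^2 - 72*c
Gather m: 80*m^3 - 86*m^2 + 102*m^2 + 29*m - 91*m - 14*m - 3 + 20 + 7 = 80*m^3 + 16*m^2 - 76*m + 24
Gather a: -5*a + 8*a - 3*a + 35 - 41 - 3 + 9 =0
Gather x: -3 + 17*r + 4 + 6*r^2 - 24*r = 6*r^2 - 7*r + 1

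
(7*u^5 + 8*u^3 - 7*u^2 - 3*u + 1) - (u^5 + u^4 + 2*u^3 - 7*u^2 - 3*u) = 6*u^5 - u^4 + 6*u^3 + 1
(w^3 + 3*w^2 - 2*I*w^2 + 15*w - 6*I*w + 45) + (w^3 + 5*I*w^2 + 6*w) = 2*w^3 + 3*w^2 + 3*I*w^2 + 21*w - 6*I*w + 45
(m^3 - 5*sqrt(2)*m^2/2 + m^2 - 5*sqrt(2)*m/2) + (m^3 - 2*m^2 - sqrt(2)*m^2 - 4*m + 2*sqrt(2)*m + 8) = 2*m^3 - 7*sqrt(2)*m^2/2 - m^2 - 4*m - sqrt(2)*m/2 + 8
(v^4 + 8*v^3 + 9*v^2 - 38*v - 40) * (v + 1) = v^5 + 9*v^4 + 17*v^3 - 29*v^2 - 78*v - 40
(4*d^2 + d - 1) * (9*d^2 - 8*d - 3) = 36*d^4 - 23*d^3 - 29*d^2 + 5*d + 3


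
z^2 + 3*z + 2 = (z + 1)*(z + 2)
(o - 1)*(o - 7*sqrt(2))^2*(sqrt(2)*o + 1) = sqrt(2)*o^4 - 27*o^3 - sqrt(2)*o^3 + 27*o^2 + 84*sqrt(2)*o^2 - 84*sqrt(2)*o + 98*o - 98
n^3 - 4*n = n*(n - 2)*(n + 2)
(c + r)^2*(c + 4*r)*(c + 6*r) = c^4 + 12*c^3*r + 45*c^2*r^2 + 58*c*r^3 + 24*r^4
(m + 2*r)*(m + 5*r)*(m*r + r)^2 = m^4*r^2 + 7*m^3*r^3 + 2*m^3*r^2 + 10*m^2*r^4 + 14*m^2*r^3 + m^2*r^2 + 20*m*r^4 + 7*m*r^3 + 10*r^4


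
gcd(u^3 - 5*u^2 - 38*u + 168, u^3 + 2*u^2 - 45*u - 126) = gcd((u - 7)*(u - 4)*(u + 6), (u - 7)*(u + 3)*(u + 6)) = u^2 - u - 42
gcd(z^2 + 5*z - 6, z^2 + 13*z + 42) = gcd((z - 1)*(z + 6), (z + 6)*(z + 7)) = z + 6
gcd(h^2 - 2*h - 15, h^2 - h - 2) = 1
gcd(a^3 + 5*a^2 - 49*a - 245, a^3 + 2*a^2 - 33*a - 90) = a + 5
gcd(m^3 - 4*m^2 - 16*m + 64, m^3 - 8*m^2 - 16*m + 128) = m^2 - 16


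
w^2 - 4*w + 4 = (w - 2)^2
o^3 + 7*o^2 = o^2*(o + 7)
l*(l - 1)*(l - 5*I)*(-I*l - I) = -I*l^4 - 5*l^3 + I*l^2 + 5*l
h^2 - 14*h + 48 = (h - 8)*(h - 6)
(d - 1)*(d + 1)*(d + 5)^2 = d^4 + 10*d^3 + 24*d^2 - 10*d - 25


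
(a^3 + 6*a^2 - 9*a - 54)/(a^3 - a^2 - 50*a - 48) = (a^2 - 9)/(a^2 - 7*a - 8)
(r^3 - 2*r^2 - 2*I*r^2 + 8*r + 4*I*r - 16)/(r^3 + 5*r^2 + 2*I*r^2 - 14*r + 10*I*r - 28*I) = (r - 4*I)/(r + 7)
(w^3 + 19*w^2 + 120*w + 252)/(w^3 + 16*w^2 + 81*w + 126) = (w + 6)/(w + 3)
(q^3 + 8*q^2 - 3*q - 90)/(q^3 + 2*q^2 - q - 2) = (q^3 + 8*q^2 - 3*q - 90)/(q^3 + 2*q^2 - q - 2)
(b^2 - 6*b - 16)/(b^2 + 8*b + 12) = (b - 8)/(b + 6)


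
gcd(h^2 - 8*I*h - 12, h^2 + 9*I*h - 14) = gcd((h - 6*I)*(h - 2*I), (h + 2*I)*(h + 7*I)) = 1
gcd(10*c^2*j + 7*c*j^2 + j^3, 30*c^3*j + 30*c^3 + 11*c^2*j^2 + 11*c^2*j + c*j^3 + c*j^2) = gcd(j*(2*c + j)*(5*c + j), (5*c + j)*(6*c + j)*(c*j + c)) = 5*c + j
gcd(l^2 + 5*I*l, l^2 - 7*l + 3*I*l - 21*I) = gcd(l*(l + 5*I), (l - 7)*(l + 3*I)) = 1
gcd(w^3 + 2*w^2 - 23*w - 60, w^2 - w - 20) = w^2 - w - 20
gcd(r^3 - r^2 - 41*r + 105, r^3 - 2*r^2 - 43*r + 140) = r^2 + 2*r - 35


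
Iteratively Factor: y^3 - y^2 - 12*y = (y)*(y^2 - y - 12) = y*(y + 3)*(y - 4)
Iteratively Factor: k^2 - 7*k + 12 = (k - 4)*(k - 3)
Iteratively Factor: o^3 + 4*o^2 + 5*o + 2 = (o + 1)*(o^2 + 3*o + 2) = (o + 1)*(o + 2)*(o + 1)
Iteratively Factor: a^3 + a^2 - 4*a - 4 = (a - 2)*(a^2 + 3*a + 2) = (a - 2)*(a + 1)*(a + 2)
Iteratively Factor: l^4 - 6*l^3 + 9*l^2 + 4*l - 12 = (l - 3)*(l^3 - 3*l^2 + 4) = (l - 3)*(l - 2)*(l^2 - l - 2) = (l - 3)*(l - 2)*(l + 1)*(l - 2)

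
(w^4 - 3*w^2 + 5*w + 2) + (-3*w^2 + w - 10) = w^4 - 6*w^2 + 6*w - 8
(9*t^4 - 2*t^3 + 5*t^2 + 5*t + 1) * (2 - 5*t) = -45*t^5 + 28*t^4 - 29*t^3 - 15*t^2 + 5*t + 2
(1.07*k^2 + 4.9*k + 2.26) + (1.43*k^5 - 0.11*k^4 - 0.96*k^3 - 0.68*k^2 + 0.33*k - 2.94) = 1.43*k^5 - 0.11*k^4 - 0.96*k^3 + 0.39*k^2 + 5.23*k - 0.68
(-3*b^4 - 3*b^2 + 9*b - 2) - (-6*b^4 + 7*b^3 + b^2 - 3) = 3*b^4 - 7*b^3 - 4*b^2 + 9*b + 1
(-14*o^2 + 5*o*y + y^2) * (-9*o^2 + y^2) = 126*o^4 - 45*o^3*y - 23*o^2*y^2 + 5*o*y^3 + y^4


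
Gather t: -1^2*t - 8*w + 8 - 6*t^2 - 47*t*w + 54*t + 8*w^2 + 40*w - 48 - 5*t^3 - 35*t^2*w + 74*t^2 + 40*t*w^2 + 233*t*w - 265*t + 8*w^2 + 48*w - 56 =-5*t^3 + t^2*(68 - 35*w) + t*(40*w^2 + 186*w - 212) + 16*w^2 + 80*w - 96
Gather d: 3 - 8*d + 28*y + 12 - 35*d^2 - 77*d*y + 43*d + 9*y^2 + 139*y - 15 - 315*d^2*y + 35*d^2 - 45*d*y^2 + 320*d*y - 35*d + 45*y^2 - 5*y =-315*d^2*y + d*(-45*y^2 + 243*y) + 54*y^2 + 162*y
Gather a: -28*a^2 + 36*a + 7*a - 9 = -28*a^2 + 43*a - 9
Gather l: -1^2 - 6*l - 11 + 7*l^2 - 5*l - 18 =7*l^2 - 11*l - 30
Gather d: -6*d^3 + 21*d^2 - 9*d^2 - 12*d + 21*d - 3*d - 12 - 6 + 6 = -6*d^3 + 12*d^2 + 6*d - 12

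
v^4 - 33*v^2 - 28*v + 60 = (v - 6)*(v - 1)*(v + 2)*(v + 5)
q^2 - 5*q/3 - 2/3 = (q - 2)*(q + 1/3)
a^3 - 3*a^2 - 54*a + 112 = (a - 8)*(a - 2)*(a + 7)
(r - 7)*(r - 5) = r^2 - 12*r + 35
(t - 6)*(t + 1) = t^2 - 5*t - 6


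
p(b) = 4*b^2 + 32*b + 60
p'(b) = 8*b + 32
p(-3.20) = -1.44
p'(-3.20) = 6.40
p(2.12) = 145.82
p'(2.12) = 48.96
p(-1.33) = 24.52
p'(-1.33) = 21.36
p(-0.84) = 35.94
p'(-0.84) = 25.28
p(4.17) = 263.00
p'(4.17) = 65.36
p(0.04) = 61.29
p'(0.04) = 32.32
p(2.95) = 189.21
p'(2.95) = 55.60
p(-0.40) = 47.84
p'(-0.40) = 28.80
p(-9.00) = 96.00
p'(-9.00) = -40.00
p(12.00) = 1020.00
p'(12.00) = 128.00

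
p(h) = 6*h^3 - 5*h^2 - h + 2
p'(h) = 18*h^2 - 10*h - 1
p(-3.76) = -383.87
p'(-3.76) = 291.08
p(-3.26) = -255.75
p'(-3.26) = 222.90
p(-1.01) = -8.27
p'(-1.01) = 27.46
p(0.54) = 0.95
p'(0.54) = -1.15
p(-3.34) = -274.00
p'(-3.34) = 233.20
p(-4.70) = -726.69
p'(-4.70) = 443.62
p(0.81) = 1.10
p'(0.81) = 2.71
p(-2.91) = -185.28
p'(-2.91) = 180.53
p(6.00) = 1112.00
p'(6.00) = 587.00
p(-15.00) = -21358.00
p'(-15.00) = 4199.00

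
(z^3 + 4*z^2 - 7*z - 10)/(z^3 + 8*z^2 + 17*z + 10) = (z - 2)/(z + 2)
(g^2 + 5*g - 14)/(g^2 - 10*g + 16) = (g + 7)/(g - 8)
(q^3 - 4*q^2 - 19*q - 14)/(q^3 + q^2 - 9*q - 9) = (q^2 - 5*q - 14)/(q^2 - 9)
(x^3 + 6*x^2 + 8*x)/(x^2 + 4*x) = x + 2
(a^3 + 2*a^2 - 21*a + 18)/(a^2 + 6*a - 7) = (a^2 + 3*a - 18)/(a + 7)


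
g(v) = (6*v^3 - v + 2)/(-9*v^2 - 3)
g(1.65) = -0.99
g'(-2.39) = -0.74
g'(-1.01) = -1.04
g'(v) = 18*v*(6*v^3 - v + 2)/(-9*v^2 - 3)^2 + (18*v^2 - 1)/(-9*v^2 - 3) = (-18*v^4 - 21*v^2 + 12*v + 1)/(3*(9*v^4 + 6*v^2 + 1))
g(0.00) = -0.67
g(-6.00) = 3.94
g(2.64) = -1.67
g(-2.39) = 1.42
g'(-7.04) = -0.67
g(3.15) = -2.02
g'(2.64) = -0.69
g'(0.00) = 0.33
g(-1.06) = 0.31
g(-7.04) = 4.64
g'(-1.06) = -1.01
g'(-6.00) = -0.68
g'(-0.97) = -1.06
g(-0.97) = 0.22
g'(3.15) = -0.68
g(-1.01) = 0.26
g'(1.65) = -0.67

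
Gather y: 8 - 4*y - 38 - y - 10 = -5*y - 40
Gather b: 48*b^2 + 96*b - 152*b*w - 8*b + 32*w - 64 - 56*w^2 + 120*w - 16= 48*b^2 + b*(88 - 152*w) - 56*w^2 + 152*w - 80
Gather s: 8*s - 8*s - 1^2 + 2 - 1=0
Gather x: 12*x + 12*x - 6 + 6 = 24*x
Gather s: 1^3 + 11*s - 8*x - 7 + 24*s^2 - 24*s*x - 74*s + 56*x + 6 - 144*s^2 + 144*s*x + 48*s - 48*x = -120*s^2 + s*(120*x - 15)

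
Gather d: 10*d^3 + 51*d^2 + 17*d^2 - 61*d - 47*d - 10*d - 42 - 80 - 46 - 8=10*d^3 + 68*d^2 - 118*d - 176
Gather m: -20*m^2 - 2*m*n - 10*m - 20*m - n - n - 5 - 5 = -20*m^2 + m*(-2*n - 30) - 2*n - 10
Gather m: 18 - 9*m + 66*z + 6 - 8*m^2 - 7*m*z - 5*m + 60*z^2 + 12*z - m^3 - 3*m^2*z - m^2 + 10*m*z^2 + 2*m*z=-m^3 + m^2*(-3*z - 9) + m*(10*z^2 - 5*z - 14) + 60*z^2 + 78*z + 24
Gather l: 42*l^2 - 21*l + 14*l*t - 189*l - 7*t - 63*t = 42*l^2 + l*(14*t - 210) - 70*t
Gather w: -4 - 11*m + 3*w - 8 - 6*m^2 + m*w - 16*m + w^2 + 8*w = -6*m^2 - 27*m + w^2 + w*(m + 11) - 12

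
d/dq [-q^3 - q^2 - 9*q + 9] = -3*q^2 - 2*q - 9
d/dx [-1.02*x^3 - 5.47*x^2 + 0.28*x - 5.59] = -3.06*x^2 - 10.94*x + 0.28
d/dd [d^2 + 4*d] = 2*d + 4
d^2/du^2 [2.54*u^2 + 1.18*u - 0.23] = 5.08000000000000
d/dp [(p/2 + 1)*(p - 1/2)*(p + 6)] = 3*p^2/2 + 15*p/2 + 4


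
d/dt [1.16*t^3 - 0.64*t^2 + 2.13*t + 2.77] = 3.48*t^2 - 1.28*t + 2.13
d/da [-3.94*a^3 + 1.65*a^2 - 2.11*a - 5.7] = -11.82*a^2 + 3.3*a - 2.11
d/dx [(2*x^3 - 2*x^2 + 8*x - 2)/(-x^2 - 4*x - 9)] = 2*(-x^4 - 8*x^3 - 19*x^2 + 16*x - 40)/(x^4 + 8*x^3 + 34*x^2 + 72*x + 81)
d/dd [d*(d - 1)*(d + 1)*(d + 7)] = 4*d^3 + 21*d^2 - 2*d - 7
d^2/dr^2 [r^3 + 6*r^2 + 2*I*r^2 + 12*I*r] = 6*r + 12 + 4*I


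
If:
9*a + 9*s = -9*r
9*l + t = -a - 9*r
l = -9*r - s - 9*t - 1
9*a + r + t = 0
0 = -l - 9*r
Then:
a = 73/5906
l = 36/2953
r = -4/2953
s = -65/5906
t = -649/5906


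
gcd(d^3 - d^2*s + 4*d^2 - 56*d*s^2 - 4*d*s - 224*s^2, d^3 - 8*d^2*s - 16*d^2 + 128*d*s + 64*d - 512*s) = -d + 8*s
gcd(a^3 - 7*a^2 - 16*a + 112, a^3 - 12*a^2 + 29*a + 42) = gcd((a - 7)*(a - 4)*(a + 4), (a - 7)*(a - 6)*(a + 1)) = a - 7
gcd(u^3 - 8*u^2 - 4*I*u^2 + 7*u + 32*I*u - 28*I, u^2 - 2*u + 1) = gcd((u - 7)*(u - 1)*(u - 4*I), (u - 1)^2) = u - 1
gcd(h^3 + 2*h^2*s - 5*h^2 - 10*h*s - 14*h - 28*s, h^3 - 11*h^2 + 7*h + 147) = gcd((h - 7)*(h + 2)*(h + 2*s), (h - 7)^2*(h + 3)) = h - 7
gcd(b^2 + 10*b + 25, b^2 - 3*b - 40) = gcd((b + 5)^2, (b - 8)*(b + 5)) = b + 5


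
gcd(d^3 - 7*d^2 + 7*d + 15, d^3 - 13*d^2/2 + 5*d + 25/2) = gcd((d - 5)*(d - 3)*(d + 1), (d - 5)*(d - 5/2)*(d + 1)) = d^2 - 4*d - 5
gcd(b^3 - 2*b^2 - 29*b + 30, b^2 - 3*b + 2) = b - 1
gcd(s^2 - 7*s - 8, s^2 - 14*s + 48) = s - 8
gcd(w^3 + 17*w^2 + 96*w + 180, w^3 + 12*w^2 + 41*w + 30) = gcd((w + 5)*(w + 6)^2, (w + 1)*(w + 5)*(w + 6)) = w^2 + 11*w + 30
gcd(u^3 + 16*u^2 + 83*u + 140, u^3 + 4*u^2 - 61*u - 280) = u^2 + 12*u + 35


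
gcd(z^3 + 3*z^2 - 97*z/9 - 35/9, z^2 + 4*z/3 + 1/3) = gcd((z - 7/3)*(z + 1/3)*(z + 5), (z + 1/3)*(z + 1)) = z + 1/3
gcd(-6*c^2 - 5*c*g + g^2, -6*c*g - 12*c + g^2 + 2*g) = 6*c - g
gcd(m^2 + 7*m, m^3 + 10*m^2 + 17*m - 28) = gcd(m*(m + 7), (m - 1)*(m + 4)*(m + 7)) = m + 7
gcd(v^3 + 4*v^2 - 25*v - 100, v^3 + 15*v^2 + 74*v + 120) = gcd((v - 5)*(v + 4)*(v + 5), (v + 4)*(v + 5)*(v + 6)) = v^2 + 9*v + 20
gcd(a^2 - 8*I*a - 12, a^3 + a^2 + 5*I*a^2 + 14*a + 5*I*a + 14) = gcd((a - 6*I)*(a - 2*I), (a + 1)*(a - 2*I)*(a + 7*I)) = a - 2*I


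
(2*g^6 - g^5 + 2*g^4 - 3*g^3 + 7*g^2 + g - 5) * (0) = 0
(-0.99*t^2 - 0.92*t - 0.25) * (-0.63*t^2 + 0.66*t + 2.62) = 0.6237*t^4 - 0.0738*t^3 - 3.0435*t^2 - 2.5754*t - 0.655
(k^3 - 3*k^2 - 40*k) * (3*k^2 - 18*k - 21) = 3*k^5 - 27*k^4 - 87*k^3 + 783*k^2 + 840*k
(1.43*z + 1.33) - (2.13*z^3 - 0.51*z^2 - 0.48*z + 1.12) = -2.13*z^3 + 0.51*z^2 + 1.91*z + 0.21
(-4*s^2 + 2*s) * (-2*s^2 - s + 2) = 8*s^4 - 10*s^2 + 4*s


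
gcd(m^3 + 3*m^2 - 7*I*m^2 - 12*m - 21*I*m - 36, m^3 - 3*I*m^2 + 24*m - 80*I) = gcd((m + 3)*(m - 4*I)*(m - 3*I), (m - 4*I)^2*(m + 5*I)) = m - 4*I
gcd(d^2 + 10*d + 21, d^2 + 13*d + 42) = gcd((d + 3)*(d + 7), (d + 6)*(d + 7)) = d + 7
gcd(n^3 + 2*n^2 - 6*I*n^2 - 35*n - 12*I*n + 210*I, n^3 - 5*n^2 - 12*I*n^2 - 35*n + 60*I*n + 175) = n - 5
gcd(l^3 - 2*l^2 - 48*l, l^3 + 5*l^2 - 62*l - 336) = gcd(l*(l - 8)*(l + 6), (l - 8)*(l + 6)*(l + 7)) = l^2 - 2*l - 48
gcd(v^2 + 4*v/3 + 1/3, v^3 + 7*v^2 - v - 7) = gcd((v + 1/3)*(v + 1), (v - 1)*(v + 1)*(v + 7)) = v + 1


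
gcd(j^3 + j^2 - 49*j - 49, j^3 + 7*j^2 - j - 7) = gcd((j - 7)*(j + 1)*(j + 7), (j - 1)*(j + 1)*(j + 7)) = j^2 + 8*j + 7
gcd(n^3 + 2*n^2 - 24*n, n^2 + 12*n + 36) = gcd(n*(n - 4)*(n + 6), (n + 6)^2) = n + 6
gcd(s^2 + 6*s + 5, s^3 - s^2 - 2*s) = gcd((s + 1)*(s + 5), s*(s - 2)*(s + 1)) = s + 1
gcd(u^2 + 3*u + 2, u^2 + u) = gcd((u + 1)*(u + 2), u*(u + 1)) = u + 1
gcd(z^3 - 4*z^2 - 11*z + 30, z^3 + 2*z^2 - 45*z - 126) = z + 3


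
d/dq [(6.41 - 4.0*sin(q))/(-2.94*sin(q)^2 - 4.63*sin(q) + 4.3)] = (-11.76*sin(q)^2 + 37.6908*sin(q) + 12.4783)*cos(q)/(8.6436*sin(q)^4 + 27.2244*sin(q)^3 - 3.8471*sin(q)^2 - 39.818*sin(q) + 18.49)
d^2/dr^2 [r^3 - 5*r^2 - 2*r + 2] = 6*r - 10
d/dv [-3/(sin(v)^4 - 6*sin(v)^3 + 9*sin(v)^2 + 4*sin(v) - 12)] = 6*(-5*sin(v) - 2*cos(v)^2 + 1)*cos(v)/((sin(v) - 3)^2*(sin(v) - 2)^3*(sin(v) + 1)^2)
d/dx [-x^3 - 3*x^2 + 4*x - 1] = -3*x^2 - 6*x + 4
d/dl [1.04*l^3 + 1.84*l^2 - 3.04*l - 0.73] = 3.12*l^2 + 3.68*l - 3.04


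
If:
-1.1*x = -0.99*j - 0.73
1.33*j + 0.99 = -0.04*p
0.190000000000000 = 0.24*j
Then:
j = 0.79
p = -51.07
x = 1.38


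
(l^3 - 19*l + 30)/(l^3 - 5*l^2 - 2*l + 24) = (l^2 + 3*l - 10)/(l^2 - 2*l - 8)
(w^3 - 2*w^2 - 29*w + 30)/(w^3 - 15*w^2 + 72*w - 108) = (w^2 + 4*w - 5)/(w^2 - 9*w + 18)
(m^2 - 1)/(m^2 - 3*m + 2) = (m + 1)/(m - 2)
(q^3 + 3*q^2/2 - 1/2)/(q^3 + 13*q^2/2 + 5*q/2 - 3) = (q + 1)/(q + 6)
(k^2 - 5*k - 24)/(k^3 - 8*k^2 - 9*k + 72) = 1/(k - 3)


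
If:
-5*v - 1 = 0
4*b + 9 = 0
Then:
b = -9/4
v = -1/5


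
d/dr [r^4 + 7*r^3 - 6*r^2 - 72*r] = 4*r^3 + 21*r^2 - 12*r - 72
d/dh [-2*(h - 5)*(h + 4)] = 2 - 4*h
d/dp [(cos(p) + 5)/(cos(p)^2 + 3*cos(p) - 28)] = (cos(p)^2 + 10*cos(p) + 43)*sin(p)/(cos(p)^2 + 3*cos(p) - 28)^2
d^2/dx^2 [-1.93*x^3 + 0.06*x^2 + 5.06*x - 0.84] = 0.12 - 11.58*x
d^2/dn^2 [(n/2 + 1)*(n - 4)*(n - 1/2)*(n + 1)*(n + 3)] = 10*n^3 + 9*n^2 - 42*n - 63/2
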